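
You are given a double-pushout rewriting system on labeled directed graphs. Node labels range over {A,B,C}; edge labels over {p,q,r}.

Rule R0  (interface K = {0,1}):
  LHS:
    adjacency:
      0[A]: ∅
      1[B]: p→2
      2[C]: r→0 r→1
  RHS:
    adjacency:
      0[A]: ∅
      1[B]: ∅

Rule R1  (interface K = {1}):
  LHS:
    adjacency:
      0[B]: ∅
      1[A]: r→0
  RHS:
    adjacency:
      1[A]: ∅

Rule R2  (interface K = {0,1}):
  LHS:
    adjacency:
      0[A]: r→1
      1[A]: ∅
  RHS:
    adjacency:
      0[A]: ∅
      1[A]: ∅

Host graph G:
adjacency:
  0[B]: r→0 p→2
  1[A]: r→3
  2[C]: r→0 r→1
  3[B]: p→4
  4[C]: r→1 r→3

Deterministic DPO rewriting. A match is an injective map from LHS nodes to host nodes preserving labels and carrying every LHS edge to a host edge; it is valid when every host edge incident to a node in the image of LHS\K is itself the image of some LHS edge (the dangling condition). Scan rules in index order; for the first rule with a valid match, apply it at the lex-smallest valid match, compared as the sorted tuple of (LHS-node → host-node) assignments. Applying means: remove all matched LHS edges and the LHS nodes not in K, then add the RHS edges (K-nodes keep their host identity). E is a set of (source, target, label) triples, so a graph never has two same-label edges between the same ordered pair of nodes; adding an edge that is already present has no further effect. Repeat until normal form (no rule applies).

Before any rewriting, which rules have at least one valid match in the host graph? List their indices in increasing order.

Answer: [R0]

Derivation:
R0: 2 valid matches — {0↦1, 1↦0, 2↦2}, {0↦1, 1↦3, 2↦4}
R1: no valid match — 1 raw match, all fail dangling condition
R2: no valid match — LHS pattern not found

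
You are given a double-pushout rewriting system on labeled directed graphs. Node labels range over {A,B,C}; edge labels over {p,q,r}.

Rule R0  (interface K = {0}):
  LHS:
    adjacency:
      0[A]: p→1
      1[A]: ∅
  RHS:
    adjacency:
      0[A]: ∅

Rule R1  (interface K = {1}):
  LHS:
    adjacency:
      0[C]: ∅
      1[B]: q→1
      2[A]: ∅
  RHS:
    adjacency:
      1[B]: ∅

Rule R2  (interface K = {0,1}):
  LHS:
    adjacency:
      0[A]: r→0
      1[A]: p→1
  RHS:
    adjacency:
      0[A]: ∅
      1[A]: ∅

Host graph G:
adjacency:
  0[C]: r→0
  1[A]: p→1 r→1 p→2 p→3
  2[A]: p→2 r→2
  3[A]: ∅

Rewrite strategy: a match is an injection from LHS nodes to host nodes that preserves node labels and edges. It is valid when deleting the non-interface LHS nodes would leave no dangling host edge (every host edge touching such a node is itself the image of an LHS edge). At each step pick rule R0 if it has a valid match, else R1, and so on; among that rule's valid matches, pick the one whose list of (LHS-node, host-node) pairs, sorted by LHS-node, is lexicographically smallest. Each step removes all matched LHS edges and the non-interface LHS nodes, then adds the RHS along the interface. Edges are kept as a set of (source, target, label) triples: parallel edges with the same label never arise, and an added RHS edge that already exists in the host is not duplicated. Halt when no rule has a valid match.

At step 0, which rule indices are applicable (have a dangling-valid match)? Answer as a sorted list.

Answer: [R0,R2]

Rewrite trace:
R0: 1 valid match — {0↦1, 1↦3}
R1: no valid match — LHS pattern not found
R2: 2 valid matches — {0↦1, 1↦2}, {0↦2, 1↦1}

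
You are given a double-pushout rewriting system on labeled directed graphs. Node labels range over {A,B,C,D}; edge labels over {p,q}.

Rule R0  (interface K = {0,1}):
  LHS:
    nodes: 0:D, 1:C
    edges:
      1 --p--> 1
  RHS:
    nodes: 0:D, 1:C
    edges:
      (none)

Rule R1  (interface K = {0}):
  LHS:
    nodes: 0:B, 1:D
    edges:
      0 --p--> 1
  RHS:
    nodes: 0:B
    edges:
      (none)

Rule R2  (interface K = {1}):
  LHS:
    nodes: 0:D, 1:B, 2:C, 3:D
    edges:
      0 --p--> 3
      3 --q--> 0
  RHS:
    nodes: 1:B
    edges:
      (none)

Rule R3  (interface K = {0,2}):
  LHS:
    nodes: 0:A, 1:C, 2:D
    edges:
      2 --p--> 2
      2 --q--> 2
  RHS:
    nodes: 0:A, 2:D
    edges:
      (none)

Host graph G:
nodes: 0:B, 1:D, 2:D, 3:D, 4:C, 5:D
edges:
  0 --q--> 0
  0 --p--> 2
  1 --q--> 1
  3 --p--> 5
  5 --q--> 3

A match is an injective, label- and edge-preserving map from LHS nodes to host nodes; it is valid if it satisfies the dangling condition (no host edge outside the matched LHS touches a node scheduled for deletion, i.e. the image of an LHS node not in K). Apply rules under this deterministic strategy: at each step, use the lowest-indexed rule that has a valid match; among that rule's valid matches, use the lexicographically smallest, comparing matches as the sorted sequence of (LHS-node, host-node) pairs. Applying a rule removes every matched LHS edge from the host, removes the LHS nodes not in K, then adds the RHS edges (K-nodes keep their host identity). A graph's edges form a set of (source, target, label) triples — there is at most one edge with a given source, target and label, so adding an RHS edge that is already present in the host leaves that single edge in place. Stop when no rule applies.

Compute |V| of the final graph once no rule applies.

[0] host  ⇒  6 nodes, 5 edges  {0-q->0 0-p->2 1-q->1 3-p->5 5-q->3}
[1] R1 @ {0↦0, 1↦2}  ⇒  5 nodes, 4 edges  {0-q->0 1-q->1 3-p->5 5-q->3}
[2] R2 @ {0↦3, 1↦0, 2↦4, 3↦5}  ⇒  2 nodes, 2 edges  {0-q->0 1-q->1}
final graph: no rule applies after step 2
NF nodes: {0:B, 1:D}

Answer: 2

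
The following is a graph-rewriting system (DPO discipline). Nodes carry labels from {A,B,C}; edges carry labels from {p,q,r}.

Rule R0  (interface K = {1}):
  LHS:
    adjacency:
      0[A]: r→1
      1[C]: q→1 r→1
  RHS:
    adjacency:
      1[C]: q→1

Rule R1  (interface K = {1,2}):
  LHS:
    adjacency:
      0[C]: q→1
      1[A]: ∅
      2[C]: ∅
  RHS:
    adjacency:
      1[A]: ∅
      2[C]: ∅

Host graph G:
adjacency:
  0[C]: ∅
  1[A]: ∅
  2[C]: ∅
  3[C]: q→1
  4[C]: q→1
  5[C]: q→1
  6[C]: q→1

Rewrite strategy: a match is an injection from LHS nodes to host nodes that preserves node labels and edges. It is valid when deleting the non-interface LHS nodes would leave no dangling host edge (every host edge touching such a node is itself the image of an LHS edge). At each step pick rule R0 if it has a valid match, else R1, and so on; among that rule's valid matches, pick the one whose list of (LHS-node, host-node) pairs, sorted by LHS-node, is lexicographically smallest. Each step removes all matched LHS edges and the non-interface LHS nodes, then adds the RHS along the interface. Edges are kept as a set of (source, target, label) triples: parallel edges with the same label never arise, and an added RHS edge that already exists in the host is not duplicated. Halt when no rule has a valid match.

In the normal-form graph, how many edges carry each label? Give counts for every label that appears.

Answer: (no edges)

Steps:
[0] host  ⇒  7 nodes, 4 edges  {3-q->1 4-q->1 5-q->1 6-q->1}
[1] R1 @ {0↦3, 1↦1, 2↦0}  ⇒  6 nodes, 3 edges  {4-q->1 5-q->1 6-q->1}
[2] R1 @ {0↦4, 1↦1, 2↦0}  ⇒  5 nodes, 2 edges  {5-q->1 6-q->1}
[3] R1 @ {0↦5, 1↦1, 2↦0}  ⇒  4 nodes, 1 edges  {6-q->1}
[4] R1 @ {0↦6, 1↦1, 2↦0}  ⇒  3 nodes, 0 edges  {∅}
normal form: no rule applies after step 4
NF edges: []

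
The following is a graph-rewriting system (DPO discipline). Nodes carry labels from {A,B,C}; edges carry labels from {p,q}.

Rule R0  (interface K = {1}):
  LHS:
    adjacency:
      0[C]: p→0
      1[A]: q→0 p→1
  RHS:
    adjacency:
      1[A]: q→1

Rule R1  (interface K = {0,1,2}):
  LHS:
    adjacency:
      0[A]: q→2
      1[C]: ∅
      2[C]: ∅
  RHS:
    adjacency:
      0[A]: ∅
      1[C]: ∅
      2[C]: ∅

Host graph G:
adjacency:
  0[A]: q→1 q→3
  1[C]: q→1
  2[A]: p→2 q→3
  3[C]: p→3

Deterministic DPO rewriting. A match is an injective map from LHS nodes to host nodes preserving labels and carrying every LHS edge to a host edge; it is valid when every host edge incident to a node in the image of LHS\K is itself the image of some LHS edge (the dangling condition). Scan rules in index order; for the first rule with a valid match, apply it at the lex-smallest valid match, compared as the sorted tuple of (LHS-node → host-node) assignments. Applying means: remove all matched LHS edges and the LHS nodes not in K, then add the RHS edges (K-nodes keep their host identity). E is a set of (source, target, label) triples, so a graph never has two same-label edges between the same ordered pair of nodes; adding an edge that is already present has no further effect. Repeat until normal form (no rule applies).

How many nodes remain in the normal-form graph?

Answer: 3

Rewrite trace:
start.  V:4 E:6  edges: 0-q->1 0-q->3 1-q->1 2-p->2 2-q->3 3-p->3
1. fire R1 via {0↦0, 1↦1, 2↦3}  →  V:4 E:5  edges: 0-q->1 1-q->1 2-p->2 2-q->3 3-p->3
2. fire R0 via {0↦3, 1↦2}  →  V:3 E:3  edges: 0-q->1 1-q->1 2-q->2
final graph: no rule applies after step 2
NF nodes: {0:A, 1:C, 2:A}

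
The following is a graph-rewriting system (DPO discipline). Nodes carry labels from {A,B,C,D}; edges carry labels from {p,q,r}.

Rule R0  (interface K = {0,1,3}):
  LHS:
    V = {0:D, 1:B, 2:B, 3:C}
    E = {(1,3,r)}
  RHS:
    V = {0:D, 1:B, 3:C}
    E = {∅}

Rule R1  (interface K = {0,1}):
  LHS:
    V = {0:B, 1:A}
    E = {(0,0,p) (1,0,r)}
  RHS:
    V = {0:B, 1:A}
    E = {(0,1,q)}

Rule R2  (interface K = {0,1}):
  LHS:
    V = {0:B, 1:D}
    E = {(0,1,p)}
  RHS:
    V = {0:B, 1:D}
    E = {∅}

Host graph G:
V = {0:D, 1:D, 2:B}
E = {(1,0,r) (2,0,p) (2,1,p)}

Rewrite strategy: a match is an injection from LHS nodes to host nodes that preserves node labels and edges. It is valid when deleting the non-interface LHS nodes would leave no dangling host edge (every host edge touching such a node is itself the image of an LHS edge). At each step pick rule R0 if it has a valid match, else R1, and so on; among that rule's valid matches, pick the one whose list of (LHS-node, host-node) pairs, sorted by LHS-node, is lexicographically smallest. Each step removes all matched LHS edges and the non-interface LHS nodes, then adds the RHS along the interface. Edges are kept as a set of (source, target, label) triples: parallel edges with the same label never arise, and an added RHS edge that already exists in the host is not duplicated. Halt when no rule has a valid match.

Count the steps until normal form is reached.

Answer: 2

Steps:
initial: |V|=3 |E|=3  E = 1-r->0 2-p->0 2-p->1
step 1: apply R2 at {0↦2, 1↦0}  → |V|=3 |E|=2  E = 1-r->0 2-p->1
step 2: apply R2 at {0↦2, 1↦1}  → |V|=3 |E|=1  E = 1-r->0
halt: no rule applies after step 2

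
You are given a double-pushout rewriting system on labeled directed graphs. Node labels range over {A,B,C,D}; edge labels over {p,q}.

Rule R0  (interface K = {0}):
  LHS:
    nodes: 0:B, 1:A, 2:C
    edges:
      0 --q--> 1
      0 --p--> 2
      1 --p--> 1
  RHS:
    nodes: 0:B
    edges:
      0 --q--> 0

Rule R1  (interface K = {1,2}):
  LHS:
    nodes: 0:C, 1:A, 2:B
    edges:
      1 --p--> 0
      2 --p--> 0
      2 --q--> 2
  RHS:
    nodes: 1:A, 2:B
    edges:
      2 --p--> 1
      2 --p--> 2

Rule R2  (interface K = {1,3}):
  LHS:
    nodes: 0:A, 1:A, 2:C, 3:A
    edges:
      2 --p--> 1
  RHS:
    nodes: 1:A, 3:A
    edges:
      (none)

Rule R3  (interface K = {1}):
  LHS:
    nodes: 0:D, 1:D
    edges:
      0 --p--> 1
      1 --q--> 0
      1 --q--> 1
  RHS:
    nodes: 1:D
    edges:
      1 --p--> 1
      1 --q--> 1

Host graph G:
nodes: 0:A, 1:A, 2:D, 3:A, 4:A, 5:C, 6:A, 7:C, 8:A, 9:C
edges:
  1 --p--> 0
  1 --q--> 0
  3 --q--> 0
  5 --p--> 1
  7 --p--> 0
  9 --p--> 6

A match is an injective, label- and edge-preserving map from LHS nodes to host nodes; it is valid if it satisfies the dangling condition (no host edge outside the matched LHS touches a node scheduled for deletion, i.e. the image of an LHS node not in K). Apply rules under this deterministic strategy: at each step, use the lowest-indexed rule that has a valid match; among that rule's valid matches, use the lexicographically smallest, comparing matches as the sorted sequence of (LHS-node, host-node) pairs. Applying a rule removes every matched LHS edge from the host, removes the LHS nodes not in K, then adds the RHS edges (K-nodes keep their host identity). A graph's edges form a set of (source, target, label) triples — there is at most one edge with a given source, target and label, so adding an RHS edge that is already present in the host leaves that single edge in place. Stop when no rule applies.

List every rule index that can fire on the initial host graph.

Answer: [R2]

Rewrite trace:
R0: no valid match — LHS pattern not found
R1: no valid match — LHS pattern not found
R2: 24 valid matches — {0↦4, 1↦0, 2↦7, 3↦1}, {0↦4, 1↦0, 2↦7, 3↦3}, {0↦4, 1↦0, 2↦7, 3↦6} (+21 more)
R3: no valid match — LHS pattern not found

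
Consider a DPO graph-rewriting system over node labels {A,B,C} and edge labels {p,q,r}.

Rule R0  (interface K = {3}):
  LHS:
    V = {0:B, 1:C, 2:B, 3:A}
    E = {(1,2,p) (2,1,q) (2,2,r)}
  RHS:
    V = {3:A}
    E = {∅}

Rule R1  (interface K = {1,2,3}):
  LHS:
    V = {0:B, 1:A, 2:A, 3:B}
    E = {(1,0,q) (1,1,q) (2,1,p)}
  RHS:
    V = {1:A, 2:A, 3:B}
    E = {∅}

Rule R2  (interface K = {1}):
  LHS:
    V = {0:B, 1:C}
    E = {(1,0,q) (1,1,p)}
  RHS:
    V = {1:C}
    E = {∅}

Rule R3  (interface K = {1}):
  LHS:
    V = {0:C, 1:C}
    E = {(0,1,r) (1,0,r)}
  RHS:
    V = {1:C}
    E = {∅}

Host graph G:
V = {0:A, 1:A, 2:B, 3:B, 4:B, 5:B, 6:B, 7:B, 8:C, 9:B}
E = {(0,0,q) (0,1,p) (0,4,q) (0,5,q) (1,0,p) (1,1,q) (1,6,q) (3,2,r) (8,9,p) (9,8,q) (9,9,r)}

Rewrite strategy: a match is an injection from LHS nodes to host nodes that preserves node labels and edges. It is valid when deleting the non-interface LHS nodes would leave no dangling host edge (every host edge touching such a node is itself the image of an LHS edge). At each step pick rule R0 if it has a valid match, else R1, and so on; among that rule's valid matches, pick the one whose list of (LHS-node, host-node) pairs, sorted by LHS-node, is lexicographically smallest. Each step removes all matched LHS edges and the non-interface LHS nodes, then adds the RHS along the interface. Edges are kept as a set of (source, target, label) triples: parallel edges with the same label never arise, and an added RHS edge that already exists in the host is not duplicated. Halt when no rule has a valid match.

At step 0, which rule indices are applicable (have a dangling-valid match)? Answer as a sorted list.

R0: 2 valid matches — {0↦7, 1↦8, 2↦9, 3↦0}, {0↦7, 1↦8, 2↦9, 3↦1}
R1: 18 valid matches — {0↦4, 1↦0, 2↦1, 3↦2}, {0↦4, 1↦0, 2↦1, 3↦3}, {0↦4, 1↦0, 2↦1, 3↦5} (+15 more)
R2: no valid match — LHS pattern not found
R3: no valid match — LHS pattern not found

Answer: [R0,R1]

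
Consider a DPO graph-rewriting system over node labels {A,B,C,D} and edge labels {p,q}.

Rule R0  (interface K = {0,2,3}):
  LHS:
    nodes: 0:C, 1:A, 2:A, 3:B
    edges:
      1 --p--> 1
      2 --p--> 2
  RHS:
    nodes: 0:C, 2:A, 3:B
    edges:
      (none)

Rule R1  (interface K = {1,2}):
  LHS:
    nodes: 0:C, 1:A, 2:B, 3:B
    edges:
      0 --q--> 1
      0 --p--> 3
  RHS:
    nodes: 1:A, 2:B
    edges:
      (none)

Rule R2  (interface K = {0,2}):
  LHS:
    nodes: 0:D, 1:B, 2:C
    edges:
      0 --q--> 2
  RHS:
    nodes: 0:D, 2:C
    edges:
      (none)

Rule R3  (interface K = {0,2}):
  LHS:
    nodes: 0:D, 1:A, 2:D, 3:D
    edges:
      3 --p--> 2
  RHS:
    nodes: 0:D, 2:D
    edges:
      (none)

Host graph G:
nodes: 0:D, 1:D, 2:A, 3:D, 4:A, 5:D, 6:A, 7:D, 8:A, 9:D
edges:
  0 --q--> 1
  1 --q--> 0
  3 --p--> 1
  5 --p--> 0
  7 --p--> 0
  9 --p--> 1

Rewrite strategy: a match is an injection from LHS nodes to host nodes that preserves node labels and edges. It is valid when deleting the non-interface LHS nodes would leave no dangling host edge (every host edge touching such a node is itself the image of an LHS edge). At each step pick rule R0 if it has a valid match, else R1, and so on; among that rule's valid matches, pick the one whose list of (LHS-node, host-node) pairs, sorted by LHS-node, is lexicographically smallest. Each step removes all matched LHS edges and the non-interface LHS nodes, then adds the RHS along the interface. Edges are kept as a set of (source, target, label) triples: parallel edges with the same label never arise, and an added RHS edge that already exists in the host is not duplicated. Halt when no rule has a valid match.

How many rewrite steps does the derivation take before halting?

[0] host  ⇒  10 nodes, 6 edges  {0-q->1 1-q->0 3-p->1 5-p->0 7-p->0 9-p->1}
[1] R3 @ {0↦0, 1↦2, 2↦1, 3↦3}  ⇒  8 nodes, 5 edges  {0-q->1 1-q->0 5-p->0 7-p->0 9-p->1}
[2] R3 @ {0↦0, 1↦4, 2↦1, 3↦9}  ⇒  6 nodes, 4 edges  {0-q->1 1-q->0 5-p->0 7-p->0}
[3] R3 @ {0↦1, 1↦6, 2↦0, 3↦5}  ⇒  4 nodes, 3 edges  {0-q->1 1-q->0 7-p->0}
[4] R3 @ {0↦1, 1↦8, 2↦0, 3↦7}  ⇒  2 nodes, 2 edges  {0-q->1 1-q->0}
normal form: no rule applies after step 4

Answer: 4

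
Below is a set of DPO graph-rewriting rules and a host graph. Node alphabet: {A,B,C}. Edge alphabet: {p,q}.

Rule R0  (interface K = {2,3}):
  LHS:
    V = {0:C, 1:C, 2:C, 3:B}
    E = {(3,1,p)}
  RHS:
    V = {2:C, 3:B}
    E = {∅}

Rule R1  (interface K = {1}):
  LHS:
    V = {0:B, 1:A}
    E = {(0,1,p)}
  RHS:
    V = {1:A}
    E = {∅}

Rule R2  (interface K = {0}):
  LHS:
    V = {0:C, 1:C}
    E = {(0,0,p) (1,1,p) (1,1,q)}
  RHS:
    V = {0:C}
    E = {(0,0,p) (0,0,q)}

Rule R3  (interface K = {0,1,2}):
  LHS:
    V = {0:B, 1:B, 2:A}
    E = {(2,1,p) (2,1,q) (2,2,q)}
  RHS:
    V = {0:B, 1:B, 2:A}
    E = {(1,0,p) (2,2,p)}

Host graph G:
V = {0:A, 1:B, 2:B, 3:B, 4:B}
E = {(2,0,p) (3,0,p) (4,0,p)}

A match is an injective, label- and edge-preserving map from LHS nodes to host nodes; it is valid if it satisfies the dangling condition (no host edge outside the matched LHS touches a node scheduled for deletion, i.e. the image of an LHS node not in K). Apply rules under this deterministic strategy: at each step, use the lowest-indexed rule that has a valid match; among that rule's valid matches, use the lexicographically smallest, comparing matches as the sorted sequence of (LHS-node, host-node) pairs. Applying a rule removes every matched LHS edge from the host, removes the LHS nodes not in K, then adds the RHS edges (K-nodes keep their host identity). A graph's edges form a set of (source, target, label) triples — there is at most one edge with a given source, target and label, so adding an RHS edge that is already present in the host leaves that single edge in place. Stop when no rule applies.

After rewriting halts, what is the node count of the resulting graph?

Answer: 2

Rewrite trace:
[0] host  ⇒  5 nodes, 3 edges  {2-p->0 3-p->0 4-p->0}
[1] R1 @ {0↦2, 1↦0}  ⇒  4 nodes, 2 edges  {3-p->0 4-p->0}
[2] R1 @ {0↦3, 1↦0}  ⇒  3 nodes, 1 edges  {4-p->0}
[3] R1 @ {0↦4, 1↦0}  ⇒  2 nodes, 0 edges  {∅}
normal form: no rule applies after step 3
NF nodes: {0:A, 1:B}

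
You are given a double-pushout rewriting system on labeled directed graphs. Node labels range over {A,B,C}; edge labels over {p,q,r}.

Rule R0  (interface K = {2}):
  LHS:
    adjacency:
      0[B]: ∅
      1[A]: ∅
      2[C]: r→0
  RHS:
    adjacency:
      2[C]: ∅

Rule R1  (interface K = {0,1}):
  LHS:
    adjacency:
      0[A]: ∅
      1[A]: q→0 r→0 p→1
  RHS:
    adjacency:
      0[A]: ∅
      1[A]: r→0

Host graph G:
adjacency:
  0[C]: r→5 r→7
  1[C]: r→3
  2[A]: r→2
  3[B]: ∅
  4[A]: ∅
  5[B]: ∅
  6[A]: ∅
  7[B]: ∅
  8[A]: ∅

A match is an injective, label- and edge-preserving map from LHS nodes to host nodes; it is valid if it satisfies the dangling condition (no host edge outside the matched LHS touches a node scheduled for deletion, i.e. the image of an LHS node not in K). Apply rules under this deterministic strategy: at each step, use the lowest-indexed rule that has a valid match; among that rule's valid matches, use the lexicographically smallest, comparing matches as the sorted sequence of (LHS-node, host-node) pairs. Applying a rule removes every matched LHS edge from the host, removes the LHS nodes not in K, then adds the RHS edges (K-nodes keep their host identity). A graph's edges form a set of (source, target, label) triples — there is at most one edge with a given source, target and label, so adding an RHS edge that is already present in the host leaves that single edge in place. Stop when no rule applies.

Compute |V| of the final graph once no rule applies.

Answer: 3

Rewrite trace:
[0] host  ⇒  9 nodes, 4 edges  {0-r->5 0-r->7 1-r->3 2-r->2}
[1] R0 @ {0↦3, 1↦4, 2↦1}  ⇒  7 nodes, 3 edges  {0-r->5 0-r->7 2-r->2}
[2] R0 @ {0↦5, 1↦6, 2↦0}  ⇒  5 nodes, 2 edges  {0-r->7 2-r->2}
[3] R0 @ {0↦7, 1↦8, 2↦0}  ⇒  3 nodes, 1 edges  {2-r->2}
normal form: no rule applies after step 3
NF nodes: {0:C, 1:C, 2:A}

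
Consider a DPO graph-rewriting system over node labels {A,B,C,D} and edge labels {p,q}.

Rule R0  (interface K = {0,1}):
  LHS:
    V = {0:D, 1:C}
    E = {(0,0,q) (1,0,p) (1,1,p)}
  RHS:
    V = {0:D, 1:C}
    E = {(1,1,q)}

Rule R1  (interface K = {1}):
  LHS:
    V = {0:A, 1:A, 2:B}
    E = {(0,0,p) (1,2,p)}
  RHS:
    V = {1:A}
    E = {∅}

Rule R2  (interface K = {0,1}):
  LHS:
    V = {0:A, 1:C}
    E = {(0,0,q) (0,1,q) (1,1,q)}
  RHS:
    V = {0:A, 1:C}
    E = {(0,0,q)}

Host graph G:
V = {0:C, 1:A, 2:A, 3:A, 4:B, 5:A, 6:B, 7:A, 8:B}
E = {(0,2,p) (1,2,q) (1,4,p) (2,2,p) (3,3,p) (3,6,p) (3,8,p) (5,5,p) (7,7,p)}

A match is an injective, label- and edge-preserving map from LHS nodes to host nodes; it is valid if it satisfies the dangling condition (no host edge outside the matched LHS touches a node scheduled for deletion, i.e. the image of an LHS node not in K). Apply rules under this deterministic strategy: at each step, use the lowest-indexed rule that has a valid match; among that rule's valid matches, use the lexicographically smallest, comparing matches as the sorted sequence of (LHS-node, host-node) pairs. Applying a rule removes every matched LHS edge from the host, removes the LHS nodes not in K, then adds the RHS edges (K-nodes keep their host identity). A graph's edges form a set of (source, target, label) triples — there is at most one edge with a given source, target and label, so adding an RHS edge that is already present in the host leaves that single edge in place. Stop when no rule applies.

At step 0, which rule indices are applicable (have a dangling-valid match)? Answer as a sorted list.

Answer: [R1]

Steps:
R0: no valid match — LHS pattern not found
R1: 6 valid matches — {0↦5, 1↦1, 2↦4}, {0↦5, 1↦3, 2↦6}, {0↦5, 1↦3, 2↦8} (+3 more)
R2: no valid match — LHS pattern not found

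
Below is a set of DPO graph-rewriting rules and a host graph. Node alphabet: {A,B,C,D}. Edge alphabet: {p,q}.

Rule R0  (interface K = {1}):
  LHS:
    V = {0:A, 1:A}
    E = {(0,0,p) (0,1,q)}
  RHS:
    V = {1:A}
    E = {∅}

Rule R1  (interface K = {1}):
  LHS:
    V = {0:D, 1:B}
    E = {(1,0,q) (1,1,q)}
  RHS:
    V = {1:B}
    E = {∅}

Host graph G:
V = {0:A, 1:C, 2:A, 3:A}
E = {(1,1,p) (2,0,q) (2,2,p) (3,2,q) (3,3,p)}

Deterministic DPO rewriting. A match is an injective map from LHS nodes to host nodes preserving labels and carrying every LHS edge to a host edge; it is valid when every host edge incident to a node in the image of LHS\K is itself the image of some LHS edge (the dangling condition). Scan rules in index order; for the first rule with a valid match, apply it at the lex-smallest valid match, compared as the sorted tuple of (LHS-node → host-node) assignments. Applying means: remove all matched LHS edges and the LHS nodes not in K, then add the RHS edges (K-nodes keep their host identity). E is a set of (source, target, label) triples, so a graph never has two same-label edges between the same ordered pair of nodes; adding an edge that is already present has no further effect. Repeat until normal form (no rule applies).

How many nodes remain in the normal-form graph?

initial: |V|=4 |E|=5  E = 1-p->1 2-q->0 2-p->2 3-q->2 3-p->3
step 1: apply R0 at {0↦3, 1↦2}  → |V|=3 |E|=3  E = 1-p->1 2-q->0 2-p->2
step 2: apply R0 at {0↦2, 1↦0}  → |V|=2 |E|=1  E = 1-p->1
final graph: no rule applies after step 2
NF nodes: {0:A, 1:C}

Answer: 2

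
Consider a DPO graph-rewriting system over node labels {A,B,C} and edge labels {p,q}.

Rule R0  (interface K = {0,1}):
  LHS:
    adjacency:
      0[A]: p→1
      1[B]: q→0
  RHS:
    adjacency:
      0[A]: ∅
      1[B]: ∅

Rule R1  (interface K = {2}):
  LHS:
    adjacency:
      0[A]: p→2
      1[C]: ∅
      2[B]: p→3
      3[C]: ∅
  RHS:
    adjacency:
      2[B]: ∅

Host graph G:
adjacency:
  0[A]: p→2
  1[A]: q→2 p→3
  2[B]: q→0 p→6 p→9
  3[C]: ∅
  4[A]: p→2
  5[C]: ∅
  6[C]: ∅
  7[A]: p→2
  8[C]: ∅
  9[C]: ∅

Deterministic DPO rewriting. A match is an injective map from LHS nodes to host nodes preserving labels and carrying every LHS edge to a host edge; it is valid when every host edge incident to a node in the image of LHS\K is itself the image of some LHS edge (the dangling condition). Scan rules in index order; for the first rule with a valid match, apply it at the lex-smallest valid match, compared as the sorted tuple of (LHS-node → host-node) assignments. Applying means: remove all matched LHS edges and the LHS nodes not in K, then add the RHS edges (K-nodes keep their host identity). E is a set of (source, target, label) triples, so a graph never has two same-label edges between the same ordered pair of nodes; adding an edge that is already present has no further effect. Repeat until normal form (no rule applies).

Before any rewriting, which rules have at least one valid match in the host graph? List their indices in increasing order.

Answer: [R0,R1]

Rewrite trace:
R0: 1 valid match — {0↦0, 1↦2}
R1: 8 valid matches — {0↦4, 1↦5, 2↦2, 3↦6}, {0↦4, 1↦5, 2↦2, 3↦9}, {0↦4, 1↦8, 2↦2, 3↦6} (+5 more)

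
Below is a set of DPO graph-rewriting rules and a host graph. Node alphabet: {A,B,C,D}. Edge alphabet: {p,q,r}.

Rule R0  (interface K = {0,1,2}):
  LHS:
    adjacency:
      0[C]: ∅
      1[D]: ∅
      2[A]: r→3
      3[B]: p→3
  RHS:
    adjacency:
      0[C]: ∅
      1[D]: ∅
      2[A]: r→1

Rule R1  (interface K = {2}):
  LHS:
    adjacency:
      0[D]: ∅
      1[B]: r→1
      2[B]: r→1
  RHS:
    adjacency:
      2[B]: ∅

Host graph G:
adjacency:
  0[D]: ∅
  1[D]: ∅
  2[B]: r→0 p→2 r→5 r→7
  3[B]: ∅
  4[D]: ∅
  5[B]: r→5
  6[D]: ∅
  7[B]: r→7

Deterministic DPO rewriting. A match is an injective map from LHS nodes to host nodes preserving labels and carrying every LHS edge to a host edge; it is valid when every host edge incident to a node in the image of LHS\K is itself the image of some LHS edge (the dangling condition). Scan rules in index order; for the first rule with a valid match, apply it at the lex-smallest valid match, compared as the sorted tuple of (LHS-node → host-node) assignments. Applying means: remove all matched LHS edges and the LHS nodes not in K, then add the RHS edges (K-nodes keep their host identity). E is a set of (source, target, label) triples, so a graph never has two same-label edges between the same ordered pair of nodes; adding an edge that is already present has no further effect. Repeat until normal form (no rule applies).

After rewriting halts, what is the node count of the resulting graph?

start.  V:8 E:6  edges: 2-r->0 2-p->2 2-r->5 2-r->7 5-r->5 7-r->7
1. fire R1 via {0↦1, 1↦5, 2↦2}  →  V:6 E:4  edges: 2-r->0 2-p->2 2-r->7 7-r->7
2. fire R1 via {0↦4, 1↦7, 2↦2}  →  V:4 E:2  edges: 2-r->0 2-p->2
halt: no rule applies after step 2
NF nodes: {0:D, 2:B, 3:B, 6:D}

Answer: 4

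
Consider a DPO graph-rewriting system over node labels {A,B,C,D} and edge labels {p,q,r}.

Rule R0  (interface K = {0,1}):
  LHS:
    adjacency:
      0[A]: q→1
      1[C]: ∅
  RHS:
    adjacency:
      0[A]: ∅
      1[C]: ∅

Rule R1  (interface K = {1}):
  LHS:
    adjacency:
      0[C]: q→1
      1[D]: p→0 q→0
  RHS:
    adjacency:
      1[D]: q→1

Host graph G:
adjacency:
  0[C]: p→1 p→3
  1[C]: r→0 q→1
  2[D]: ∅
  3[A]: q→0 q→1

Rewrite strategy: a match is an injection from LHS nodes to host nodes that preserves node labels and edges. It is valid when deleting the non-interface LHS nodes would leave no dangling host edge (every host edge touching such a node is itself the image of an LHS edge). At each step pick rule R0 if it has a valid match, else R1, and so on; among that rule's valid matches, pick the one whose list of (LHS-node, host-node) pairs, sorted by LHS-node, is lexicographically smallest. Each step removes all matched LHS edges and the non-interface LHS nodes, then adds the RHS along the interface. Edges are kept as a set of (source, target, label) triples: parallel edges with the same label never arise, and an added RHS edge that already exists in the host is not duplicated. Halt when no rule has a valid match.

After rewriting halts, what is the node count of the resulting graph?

Answer: 4

Derivation:
start.  V:4 E:6  edges: 0-p->1 0-p->3 1-r->0 1-q->1 3-q->0 3-q->1
1. fire R0 via {0↦3, 1↦0}  →  V:4 E:5  edges: 0-p->1 0-p->3 1-r->0 1-q->1 3-q->1
2. fire R0 via {0↦3, 1↦1}  →  V:4 E:4  edges: 0-p->1 0-p->3 1-r->0 1-q->1
halt: no rule applies after step 2
NF nodes: {0:C, 1:C, 2:D, 3:A}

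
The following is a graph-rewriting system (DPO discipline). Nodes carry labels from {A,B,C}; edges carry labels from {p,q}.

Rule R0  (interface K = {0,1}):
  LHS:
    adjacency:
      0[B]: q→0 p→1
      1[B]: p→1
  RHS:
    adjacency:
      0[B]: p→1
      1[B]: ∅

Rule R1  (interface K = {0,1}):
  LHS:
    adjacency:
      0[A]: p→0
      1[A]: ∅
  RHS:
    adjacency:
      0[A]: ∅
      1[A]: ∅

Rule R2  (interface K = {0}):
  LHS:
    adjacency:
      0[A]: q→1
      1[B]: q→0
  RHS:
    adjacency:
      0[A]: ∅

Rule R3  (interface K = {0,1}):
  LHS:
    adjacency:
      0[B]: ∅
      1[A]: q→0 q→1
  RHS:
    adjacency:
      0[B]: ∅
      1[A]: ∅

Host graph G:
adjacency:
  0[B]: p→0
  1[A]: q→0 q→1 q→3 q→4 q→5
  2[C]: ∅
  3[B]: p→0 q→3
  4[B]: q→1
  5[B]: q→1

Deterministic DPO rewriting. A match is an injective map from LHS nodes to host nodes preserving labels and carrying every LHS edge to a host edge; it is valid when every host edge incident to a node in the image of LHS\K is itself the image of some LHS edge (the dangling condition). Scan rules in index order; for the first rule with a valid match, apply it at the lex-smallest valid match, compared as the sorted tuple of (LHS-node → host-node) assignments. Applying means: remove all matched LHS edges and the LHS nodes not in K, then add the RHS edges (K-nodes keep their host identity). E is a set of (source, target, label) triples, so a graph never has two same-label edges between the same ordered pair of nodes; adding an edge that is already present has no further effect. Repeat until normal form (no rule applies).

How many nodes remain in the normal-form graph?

Answer: 4

Steps:
start.  V:6 E:10  edges: 0-p->0 1-q->0 1-q->1 1-q->3 1-q->4 1-q->5 3-p->0 3-q->3 4-q->1 5-q->1
1. fire R0 via {0↦3, 1↦0}  →  V:6 E:8  edges: 1-q->0 1-q->1 1-q->3 1-q->4 1-q->5 3-p->0 4-q->1 5-q->1
2. fire R2 via {0↦1, 1↦4}  →  V:5 E:6  edges: 1-q->0 1-q->1 1-q->3 1-q->5 3-p->0 5-q->1
3. fire R2 via {0↦1, 1↦5}  →  V:4 E:4  edges: 1-q->0 1-q->1 1-q->3 3-p->0
4. fire R3 via {0↦0, 1↦1}  →  V:4 E:2  edges: 1-q->3 3-p->0
halt: no rule applies after step 4
NF nodes: {0:B, 1:A, 2:C, 3:B}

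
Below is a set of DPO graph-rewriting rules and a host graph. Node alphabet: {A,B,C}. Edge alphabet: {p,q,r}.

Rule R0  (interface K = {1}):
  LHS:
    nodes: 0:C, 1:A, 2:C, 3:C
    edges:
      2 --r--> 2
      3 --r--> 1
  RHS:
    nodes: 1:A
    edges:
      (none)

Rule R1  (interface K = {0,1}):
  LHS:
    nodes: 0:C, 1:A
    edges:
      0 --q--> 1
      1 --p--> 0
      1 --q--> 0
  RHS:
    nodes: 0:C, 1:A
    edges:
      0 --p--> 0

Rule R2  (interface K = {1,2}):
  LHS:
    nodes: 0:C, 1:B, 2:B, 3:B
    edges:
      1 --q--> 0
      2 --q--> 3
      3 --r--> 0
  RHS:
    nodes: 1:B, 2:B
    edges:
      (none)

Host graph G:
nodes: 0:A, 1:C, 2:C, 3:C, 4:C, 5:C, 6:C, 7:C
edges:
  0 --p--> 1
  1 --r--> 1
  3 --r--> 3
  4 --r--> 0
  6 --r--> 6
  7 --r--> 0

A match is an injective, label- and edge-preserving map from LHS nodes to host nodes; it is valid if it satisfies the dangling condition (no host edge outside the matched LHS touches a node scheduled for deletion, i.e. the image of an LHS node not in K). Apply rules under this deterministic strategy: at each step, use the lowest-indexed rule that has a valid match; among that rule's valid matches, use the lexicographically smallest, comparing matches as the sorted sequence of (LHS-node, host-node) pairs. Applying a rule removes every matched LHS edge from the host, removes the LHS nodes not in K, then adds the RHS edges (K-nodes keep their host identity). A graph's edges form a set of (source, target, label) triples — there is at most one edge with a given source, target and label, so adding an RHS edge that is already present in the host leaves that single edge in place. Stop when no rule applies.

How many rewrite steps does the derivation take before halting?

Answer: 2

Derivation:
[0] host  ⇒  8 nodes, 6 edges  {0-p->1 1-r->1 3-r->3 4-r->0 6-r->6 7-r->0}
[1] R0 @ {0↦2, 1↦0, 2↦3, 3↦4}  ⇒  5 nodes, 4 edges  {0-p->1 1-r->1 6-r->6 7-r->0}
[2] R0 @ {0↦5, 1↦0, 2↦6, 3↦7}  ⇒  2 nodes, 2 edges  {0-p->1 1-r->1}
final graph: no rule applies after step 2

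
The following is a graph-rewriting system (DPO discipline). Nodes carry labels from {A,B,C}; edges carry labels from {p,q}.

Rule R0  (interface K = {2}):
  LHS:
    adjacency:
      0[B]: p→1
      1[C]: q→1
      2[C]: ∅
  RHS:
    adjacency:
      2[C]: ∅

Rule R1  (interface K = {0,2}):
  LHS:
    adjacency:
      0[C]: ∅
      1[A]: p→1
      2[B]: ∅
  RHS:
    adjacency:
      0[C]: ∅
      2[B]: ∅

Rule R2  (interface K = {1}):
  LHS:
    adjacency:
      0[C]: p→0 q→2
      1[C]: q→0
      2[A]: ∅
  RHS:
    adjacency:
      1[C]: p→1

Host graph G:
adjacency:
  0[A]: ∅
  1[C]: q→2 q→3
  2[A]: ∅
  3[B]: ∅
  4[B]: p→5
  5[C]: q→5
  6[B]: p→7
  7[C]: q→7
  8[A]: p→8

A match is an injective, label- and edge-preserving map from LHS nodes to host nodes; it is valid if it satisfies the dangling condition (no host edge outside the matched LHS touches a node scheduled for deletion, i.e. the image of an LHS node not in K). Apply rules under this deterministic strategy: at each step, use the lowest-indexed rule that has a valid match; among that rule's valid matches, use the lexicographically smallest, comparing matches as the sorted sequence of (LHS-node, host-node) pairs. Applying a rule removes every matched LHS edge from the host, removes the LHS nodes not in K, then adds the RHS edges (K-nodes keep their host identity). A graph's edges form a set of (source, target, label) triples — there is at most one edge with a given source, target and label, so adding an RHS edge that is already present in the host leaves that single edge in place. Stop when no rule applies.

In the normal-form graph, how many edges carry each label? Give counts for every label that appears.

Answer: q:2

Derivation:
initial: |V|=9 |E|=7  E = 1-q->2 1-q->3 4-p->5 5-q->5 6-p->7 7-q->7 8-p->8
step 1: apply R0 at {0↦4, 1↦5, 2↦1}  → |V|=7 |E|=5  E = 1-q->2 1-q->3 6-p->7 7-q->7 8-p->8
step 2: apply R0 at {0↦6, 1↦7, 2↦1}  → |V|=5 |E|=3  E = 1-q->2 1-q->3 8-p->8
step 3: apply R1 at {0↦1, 1↦8, 2↦3}  → |V|=4 |E|=2  E = 1-q->2 1-q->3
normal form: no rule applies after step 3
NF edges: [(1, 2, 'q'), (1, 3, 'q')]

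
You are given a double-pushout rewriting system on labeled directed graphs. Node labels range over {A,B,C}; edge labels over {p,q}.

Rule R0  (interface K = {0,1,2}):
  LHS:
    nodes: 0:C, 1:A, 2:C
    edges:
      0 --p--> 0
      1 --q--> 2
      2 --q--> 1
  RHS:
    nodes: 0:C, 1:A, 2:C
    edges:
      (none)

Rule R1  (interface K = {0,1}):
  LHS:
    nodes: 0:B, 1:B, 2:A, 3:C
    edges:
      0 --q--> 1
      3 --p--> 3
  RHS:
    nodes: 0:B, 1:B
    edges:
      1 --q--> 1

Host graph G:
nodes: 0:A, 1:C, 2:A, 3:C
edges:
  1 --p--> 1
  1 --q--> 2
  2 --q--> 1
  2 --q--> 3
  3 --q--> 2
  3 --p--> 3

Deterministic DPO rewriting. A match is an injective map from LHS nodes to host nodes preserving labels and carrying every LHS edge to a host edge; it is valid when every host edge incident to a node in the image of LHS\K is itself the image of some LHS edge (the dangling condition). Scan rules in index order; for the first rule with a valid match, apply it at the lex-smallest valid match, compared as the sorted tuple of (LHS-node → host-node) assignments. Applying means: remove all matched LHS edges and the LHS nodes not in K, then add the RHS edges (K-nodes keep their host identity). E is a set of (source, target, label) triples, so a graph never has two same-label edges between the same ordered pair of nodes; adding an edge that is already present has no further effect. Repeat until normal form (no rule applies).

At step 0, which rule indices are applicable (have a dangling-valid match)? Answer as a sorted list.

Answer: [R0]

Steps:
R0: 2 valid matches — {0↦1, 1↦2, 2↦3}, {0↦3, 1↦2, 2↦1}
R1: no valid match — LHS pattern not found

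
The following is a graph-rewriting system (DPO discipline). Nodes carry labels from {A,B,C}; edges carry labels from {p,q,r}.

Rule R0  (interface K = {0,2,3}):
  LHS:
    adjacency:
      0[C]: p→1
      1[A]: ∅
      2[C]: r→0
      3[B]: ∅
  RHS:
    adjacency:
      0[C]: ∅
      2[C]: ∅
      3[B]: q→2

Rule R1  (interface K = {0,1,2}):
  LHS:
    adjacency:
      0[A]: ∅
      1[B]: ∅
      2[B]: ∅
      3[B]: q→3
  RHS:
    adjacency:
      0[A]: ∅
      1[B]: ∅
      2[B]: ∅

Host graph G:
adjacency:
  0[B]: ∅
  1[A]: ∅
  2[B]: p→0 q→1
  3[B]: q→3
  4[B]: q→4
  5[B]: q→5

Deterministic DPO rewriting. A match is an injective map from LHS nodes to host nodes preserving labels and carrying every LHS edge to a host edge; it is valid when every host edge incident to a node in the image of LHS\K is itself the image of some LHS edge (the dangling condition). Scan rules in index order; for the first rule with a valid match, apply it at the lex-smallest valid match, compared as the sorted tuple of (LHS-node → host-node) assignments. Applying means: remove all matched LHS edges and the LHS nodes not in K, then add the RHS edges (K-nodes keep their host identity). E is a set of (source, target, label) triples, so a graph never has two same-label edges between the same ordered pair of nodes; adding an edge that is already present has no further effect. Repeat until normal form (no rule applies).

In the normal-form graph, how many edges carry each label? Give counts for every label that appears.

Answer: p:1 q:1

Steps:
initial: |V|=6 |E|=5  E = 2-p->0 2-q->1 3-q->3 4-q->4 5-q->5
step 1: apply R1 at {0↦1, 1↦0, 2↦2, 3↦3}  → |V|=5 |E|=4  E = 2-p->0 2-q->1 4-q->4 5-q->5
step 2: apply R1 at {0↦1, 1↦0, 2↦2, 3↦4}  → |V|=4 |E|=3  E = 2-p->0 2-q->1 5-q->5
step 3: apply R1 at {0↦1, 1↦0, 2↦2, 3↦5}  → |V|=3 |E|=2  E = 2-p->0 2-q->1
normal form: no rule applies after step 3
NF edges: [(2, 0, 'p'), (2, 1, 'q')]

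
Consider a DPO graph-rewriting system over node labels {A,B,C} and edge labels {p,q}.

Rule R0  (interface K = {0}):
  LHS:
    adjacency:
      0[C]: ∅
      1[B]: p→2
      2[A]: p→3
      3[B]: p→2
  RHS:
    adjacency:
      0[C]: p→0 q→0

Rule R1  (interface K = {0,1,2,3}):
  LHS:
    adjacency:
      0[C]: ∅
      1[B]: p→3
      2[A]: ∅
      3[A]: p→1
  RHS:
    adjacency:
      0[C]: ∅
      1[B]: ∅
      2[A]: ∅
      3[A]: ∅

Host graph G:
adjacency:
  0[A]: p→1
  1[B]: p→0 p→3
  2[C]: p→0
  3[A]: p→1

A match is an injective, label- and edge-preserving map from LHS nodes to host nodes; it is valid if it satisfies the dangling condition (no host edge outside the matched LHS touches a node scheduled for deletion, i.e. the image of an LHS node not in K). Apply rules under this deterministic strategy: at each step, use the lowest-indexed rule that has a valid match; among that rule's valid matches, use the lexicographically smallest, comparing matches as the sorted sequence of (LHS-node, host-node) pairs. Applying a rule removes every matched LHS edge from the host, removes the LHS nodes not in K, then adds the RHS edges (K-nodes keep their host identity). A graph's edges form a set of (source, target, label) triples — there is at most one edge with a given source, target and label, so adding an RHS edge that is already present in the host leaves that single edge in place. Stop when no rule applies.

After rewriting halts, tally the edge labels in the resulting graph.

Answer: p:1

Rewrite trace:
start.  V:4 E:5  edges: 0-p->1 1-p->0 1-p->3 2-p->0 3-p->1
1. fire R1 via {0↦2, 1↦1, 2↦0, 3↦3}  →  V:4 E:3  edges: 0-p->1 1-p->0 2-p->0
2. fire R1 via {0↦2, 1↦1, 2↦3, 3↦0}  →  V:4 E:1  edges: 2-p->0
final graph: no rule applies after step 2
NF edges: [(2, 0, 'p')]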